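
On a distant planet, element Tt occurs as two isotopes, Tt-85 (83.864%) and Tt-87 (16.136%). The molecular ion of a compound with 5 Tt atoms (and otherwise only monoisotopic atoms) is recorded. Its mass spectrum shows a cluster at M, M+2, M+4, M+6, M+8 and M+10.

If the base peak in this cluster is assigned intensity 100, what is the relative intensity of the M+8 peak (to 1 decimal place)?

Term probabilities: M 0.4148, M+2 0.3991, M+4 0.1536, M+6 0.0295, M+8 0.0028, M+10 0.0001. Base peak = M.
P(M) = C(5,0) × 0.83864^5 × 0.16136^0 = 1 × 0.41483736 × 1.0000 = 0.414837 (base)
P(M+8) = C(5,4) × 0.83864^1 × 0.16136^4 = 5 × 0.83864 × 0.00067793 = 0.002843
Relative intensity = 0.002843 / 0.414837 × 100 = 0.7

0.7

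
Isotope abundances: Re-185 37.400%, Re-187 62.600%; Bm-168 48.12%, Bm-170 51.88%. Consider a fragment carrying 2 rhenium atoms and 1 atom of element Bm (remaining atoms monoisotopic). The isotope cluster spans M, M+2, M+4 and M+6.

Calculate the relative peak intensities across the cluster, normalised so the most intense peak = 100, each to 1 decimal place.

15.6 : 69.0 : 100.0 : 47.1

Rhenium pattern (n=2): 0.139876 : 0.468248 : 0.391876
Element Bm pattern (n=1): 0.4812 : 0.5188
Convolve the two distributions (both contribute in 2-u steps):
  M: 0.139876×0.4812 = 0.067308
  M+2: 0.139876×0.5188 + 0.468248×0.4812 = 0.297889
  M+4: 0.468248×0.5188 + 0.391876×0.4812 = 0.431498
  M+6: 0.391876×0.5188 = 0.203305
Scale to base peak (0.431498) = 100: 15.6 : 69.0 : 100.0 : 47.1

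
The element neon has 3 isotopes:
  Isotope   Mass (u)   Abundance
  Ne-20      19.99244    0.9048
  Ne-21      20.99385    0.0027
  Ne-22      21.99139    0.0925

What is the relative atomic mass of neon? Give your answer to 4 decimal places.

Ar = Σ fᵢ·mᵢ = 0.9048 × 19.99244 + 0.0027 × 20.99385 + 0.0925 × 21.99139
= 18.089160 + 0.056683 + 2.034204 = 20.180047 u

20.1800 u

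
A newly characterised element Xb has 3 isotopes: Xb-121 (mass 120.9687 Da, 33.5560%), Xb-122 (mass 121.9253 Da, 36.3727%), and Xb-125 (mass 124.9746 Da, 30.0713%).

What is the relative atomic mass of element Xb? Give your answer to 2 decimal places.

122.52 Da

The abundance-weighted mean is 0.335560 × 120.9687 + 0.363727 × 121.9253 + 0.300713 × 124.9746
= 40.59226 + 44.34752 + 37.58149 = 122.52127 Da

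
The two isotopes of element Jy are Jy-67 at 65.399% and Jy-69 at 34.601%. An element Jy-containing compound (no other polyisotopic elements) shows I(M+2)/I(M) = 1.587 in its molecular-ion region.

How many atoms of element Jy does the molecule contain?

3

With n Jy atoms, P(M+2)/P(M) = C(n,1)·p^(n−1)q / p^n = n·q/p = n · 0.34601/0.65399.
n = 1.587 × 0.65399/0.34601 = 3.00 ≈ 3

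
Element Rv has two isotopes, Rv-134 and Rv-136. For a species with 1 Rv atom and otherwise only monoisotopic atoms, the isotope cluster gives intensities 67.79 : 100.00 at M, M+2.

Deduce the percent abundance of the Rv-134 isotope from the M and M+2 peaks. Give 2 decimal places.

Let p = fractional abundance of Rv-134. I(M+2)/I(M) = [C(1,1)·p^0·(1−p)] / p^1 = 1·(1−p)/p = 100.00/67.79 = 1.4751
(1−p)/p = 1.4751/1 = 1.4751  ⇒  p = 1/(1 + 1.4751) = 0.4040
Rv-134: 40.40%, Rv-136: 59.60%.

40.40%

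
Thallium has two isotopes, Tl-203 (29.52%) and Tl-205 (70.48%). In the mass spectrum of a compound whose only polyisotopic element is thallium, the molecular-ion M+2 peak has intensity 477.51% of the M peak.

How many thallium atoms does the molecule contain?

2

The M+2/M ratio from n Tl atoms is n · q/p = n · 0.7048/0.2952.
n = 4.7751 × 0.2952/0.7048 = 2.00 ≈ 2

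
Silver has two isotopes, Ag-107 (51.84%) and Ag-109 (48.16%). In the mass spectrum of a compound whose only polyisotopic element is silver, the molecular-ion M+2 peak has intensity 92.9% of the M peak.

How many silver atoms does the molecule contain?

With n Ag atoms, P(M+2)/P(M) = C(n,1)·p^(n−1)q / p^n = n·q/p = n · 0.4816/0.5184.
n = 0.929 × 0.5184/0.4816 = 1.00 ≈ 1

1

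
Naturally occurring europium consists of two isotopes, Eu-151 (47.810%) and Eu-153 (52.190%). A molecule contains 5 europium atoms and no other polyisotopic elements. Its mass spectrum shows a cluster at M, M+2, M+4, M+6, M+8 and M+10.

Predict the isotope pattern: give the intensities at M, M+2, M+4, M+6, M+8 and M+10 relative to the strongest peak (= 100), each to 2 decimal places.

7.69 : 41.96 : 91.61 : 100.00 : 54.58 : 11.92

Each Eu atom is independently Eu-151 (p = 0.47810) or Eu-153 (q = 0.52190); the cluster is the binomial expansion (p + q)^5.
P(M) = 0.47810^5 = 0.024980
P(M+2) = 5 × 0.47810^4 × 0.52190^1 = 0.136343
P(M+4) = 10 × 0.47810^3 × 0.52190^2 = 0.297667
P(M+6) = 10 × 0.47810^2 × 0.52190^3 = 0.324937
P(M+8) = 5 × 0.47810^1 × 0.52190^4 = 0.177353
P(M+10) = 0.52190^5 = 0.038720
The M+6 peak is largest (0.324937); scaling to 100 gives 7.69 : 41.96 : 91.61 : 100.00 : 54.58 : 11.92.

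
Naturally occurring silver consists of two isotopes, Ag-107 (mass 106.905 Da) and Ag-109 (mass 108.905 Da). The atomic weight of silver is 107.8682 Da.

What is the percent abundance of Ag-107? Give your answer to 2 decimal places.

51.84%

With x = fraction of Ag-107 (so Ag-109 is 1 − x):
106.905·x + 108.905·(1 − x) = 107.8682
(106.905 − 108.905)·x = 107.8682 − 108.905
x = -1.0368 / -2.000 = 0.51840 → 51.84% Ag-107, 48.16% Ag-109.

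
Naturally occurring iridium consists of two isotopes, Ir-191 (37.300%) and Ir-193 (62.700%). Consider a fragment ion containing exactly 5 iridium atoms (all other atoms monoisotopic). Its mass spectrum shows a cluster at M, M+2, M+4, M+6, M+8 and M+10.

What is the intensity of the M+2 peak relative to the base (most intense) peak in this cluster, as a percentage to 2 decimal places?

17.70%

Binomial terms of (0.37300 + 0.62700)^5: M 0.0072, M+2 0.0607, M+4 0.2040, M+6 0.3429, M+8 0.2882, M+10 0.0969 → M+6 is the base peak.
P(M+6) = C(5,3) × 0.37300^2 × 0.62700^3 = 10 × 0.139129 × 0.24649188 = 0.342942 (base)
P(M+2) = C(5,1) × 0.37300^4 × 0.62700^1 = 5 × 0.01935688 × 0.6270 = 0.060684
Relative intensity = 0.060684 / 0.342942 × 100 = 17.70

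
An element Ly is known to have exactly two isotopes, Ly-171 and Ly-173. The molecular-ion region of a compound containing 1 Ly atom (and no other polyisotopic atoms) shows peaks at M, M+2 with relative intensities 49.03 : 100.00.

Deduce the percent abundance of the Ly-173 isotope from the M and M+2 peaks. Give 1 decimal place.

67.1%

Let p = fractional abundance of Ly-171. I(M+2)/I(M) = [C(1,1)·p^0·(1−p)] / p^1 = 1·(1−p)/p = 100.00/49.03 = 2.0396
(1−p)/p = 2.0396/1 = 2.0396  ⇒  p = 1/(1 + 2.0396) = 0.3290
Ly-171: 32.9%, Ly-173: 67.1%.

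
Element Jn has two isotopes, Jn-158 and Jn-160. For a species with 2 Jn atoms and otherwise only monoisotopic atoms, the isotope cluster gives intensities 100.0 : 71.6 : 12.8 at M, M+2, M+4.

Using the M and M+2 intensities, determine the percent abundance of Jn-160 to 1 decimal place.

26.4%

Write p for the Jn-158 fraction. I(M+2)/I(M) = [C(2,1)·p^1·(1−p)] / p^2 = 2·(1−p)/p = 71.6/100.0 = 0.7160
(1−p)/p = 0.7160/2 = 0.3580  ⇒  p = 1/(1 + 0.3580) = 0.7364
Jn-158: 73.6%, Jn-160: 26.4%.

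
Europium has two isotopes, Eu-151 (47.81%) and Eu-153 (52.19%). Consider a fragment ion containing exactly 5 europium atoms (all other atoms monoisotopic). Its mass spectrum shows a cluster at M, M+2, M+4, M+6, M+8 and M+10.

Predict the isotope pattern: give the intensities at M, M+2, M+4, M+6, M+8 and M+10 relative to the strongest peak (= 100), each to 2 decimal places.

Expanding (0.4781 + 0.5219)^5:
P(M) = 0.4781^5 = 0.024980
P(M+2) = 5 × 0.4781^4 × 0.5219^1 = 0.136343
P(M+4) = 10 × 0.4781^3 × 0.5219^2 = 0.297667
P(M+6) = 10 × 0.4781^2 × 0.5219^3 = 0.324937
P(M+8) = 5 × 0.4781^1 × 0.5219^4 = 0.177353
P(M+10) = 0.5219^5 = 0.038720
The M+6 peak is largest (0.324937); scaling to 100 gives 7.69 : 41.96 : 91.61 : 100.00 : 54.58 : 11.92.

7.69 : 41.96 : 91.61 : 100.00 : 54.58 : 11.92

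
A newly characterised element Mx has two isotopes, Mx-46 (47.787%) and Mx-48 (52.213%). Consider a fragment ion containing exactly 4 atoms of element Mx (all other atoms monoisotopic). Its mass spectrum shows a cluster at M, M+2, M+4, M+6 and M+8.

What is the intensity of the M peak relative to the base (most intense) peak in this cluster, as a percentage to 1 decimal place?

Binomial terms of (0.47787 + 0.52213)^4: M 0.0521, M+2 0.2279, M+4 0.3735, M+6 0.2721, M+8 0.0743 → M+4 is the base peak.
P(M+4) = C(4,2) × 0.47787^2 × 0.52213^2 = 6 × 0.22835974 × 0.27261974 = 0.373532 (base)
P(M) = C(4,0) × 0.47787^4 × 0.52213^0 = 1 × 0.05214817 × 1.0000 = 0.052148
Relative intensity = 0.052148 / 0.373532 × 100 = 14.0

14.0%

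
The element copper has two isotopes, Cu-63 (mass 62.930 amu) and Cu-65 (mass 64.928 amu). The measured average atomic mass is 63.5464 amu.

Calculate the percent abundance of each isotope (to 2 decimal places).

Let x be the fractional abundance of Cu-63; then Cu-65 has abundance 1 − x.
62.930·x + 64.928·(1 − x) = 63.5464
(62.930 − 64.928)·x = 63.5464 − 64.928
x = -1.3816 / -1.998 = 0.69149 → 69.15% Cu-63, 30.85% Cu-65.

Cu-63: 69.15%, Cu-65: 30.85%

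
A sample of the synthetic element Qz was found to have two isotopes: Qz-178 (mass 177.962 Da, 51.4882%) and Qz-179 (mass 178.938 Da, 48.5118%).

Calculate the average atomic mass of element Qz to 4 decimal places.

178.4355 Da

The abundance-weighted mean is 0.514882 × 177.962 + 0.485118 × 178.938
= 91.62943 + 86.80604 = 178.43547 Da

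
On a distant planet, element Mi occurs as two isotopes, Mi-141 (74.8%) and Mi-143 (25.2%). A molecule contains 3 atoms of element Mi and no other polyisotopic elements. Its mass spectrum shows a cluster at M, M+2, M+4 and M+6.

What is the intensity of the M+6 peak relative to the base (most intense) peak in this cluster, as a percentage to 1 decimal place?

3.8%

(0.748 + 0.252)^3 gives M 0.4185, M+2 0.4230, M+4 0.1425, M+6 0.0160; the largest is M+2.
P(M+2) = C(3,1) × 0.748^2 × 0.252^1 = 3 × 0.559504 × 0.2520 = 0.422985 (base)
P(M+6) = C(3,3) × 0.748^0 × 0.252^3 = 1 × 1.0000 × 0.01600301 = 0.016003
Relative intensity = 0.016003 / 0.422985 × 100 = 3.8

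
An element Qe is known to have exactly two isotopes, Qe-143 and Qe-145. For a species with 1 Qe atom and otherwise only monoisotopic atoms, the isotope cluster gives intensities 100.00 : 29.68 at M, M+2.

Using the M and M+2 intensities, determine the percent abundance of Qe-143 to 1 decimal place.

Write p for the Qe-143 fraction. I(M+2)/I(M) = [C(1,1)·p^0·(1−p)] / p^1 = 1·(1−p)/p = 29.68/100.00 = 0.2968
(1−p)/p = 0.2968/1 = 0.2968  ⇒  p = 1/(1 + 0.2968) = 0.7711
Qe-143: 77.1%, Qe-145: 22.9%.

77.1%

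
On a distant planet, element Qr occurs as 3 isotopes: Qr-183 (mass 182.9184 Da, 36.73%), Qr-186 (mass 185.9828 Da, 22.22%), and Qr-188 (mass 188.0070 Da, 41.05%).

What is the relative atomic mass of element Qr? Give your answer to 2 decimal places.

The abundance-weighted mean is 0.3673 × 182.9184 + 0.2222 × 185.9828 + 0.4105 × 188.0070
= 67.18593 + 41.32538 + 77.17687 = 185.68818 Da

185.69 Da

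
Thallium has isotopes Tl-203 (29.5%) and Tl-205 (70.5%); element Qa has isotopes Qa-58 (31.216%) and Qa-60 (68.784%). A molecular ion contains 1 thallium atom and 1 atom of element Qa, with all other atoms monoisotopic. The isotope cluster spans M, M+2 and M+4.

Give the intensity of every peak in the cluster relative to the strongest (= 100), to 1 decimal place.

19.0 : 87.2 : 100.0

Thallium pattern (n=1): 0.2950 : 0.7050
Element Qa pattern (n=1): 0.31216 : 0.68784
Convolve the two distributions (both contribute in 2-u steps):
  M: 0.2950×0.31216 = 0.092087
  M+2: 0.2950×0.68784 + 0.7050×0.31216 = 0.422986
  M+4: 0.7050×0.68784 = 0.484927
Scale to base peak (0.484927) = 100: 19.0 : 87.2 : 100.0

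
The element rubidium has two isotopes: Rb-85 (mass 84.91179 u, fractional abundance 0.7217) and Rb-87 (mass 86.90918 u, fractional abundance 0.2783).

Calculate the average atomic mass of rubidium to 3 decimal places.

85.468 u

The abundance-weighted mean is 0.7217 × 84.91179 + 0.2783 × 86.90918
= 61.280839 + 24.186825 = 85.467664 u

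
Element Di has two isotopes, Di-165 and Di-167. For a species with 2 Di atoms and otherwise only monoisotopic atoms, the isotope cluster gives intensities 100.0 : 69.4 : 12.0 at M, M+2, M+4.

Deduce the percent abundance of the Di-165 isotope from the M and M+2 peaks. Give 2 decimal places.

Write p for the Di-165 fraction. I(M+2)/I(M) = [C(2,1)·p^1·(1−p)] / p^2 = 2·(1−p)/p = 69.4/100.0 = 0.6940
(1−p)/p = 0.6940/2 = 0.3470  ⇒  p = 1/(1 + 0.3470) = 0.7424
Di-165: 74.24%, Di-167: 25.76%.

74.24%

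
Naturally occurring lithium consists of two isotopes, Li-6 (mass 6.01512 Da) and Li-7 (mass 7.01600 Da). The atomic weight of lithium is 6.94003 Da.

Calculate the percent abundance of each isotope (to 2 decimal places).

Li-6: 7.59%, Li-7: 92.41%

Let x be the fractional abundance of Li-6; then Li-7 has abundance 1 − x.
6.01512·x + 7.01600·(1 − x) = 6.94003
(6.01512 − 7.01600)·x = 6.94003 − 7.01600
x = -0.07597 / -1.00088 = 0.07590 → 7.59% Li-6, 92.41% Li-7.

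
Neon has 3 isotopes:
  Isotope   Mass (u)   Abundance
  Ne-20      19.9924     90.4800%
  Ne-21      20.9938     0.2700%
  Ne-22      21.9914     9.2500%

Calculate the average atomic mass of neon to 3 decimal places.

20.180 u

Average mass = Σ (abundance × isotope mass) = 0.904800 × 19.9924 + 0.002700 × 20.9938 + 0.092500 × 21.9914
= 18.08912 + 0.05668 + 2.03420 = 20.18000 u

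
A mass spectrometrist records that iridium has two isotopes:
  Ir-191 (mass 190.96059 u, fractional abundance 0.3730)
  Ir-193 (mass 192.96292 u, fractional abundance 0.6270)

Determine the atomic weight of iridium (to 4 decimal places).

192.2161 u

Ar = Σ fᵢ·mᵢ = 0.3730 × 190.96059 + 0.6270 × 192.96292
= 71.228300 + 120.987751 = 192.216051 u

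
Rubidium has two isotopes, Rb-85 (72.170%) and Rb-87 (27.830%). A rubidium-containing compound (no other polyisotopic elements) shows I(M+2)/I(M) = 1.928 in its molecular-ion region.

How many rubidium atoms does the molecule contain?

The M+2/M ratio from n Rb atoms is n · q/p = n · 0.27830/0.72170.
n = 1.928 × 0.72170/0.27830 = 5.00 ≈ 5

5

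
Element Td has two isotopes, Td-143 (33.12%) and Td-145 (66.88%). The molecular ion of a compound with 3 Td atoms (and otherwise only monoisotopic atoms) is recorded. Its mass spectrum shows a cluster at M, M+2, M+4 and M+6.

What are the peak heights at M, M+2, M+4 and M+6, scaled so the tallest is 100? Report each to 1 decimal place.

8.2 : 49.5 : 100.0 : 67.3

Expanding (0.3312 + 0.6688)^3:
P(M) = 0.3312^3 = 0.036330
P(M+2) = 3 × 0.3312^2 × 0.6688^1 = 0.220089
P(M+4) = 3 × 0.3312^1 × 0.6688^2 = 0.444431
P(M+6) = 0.6688^3 = 0.299150
The M+4 peak is largest (0.444431); scaling to 100 gives 8.2 : 49.5 : 100.0 : 67.3.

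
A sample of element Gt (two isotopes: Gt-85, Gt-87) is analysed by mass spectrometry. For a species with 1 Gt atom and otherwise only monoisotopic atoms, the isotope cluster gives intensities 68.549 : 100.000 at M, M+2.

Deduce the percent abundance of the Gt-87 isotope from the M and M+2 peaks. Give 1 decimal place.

If p is the fraction of Gt that is Gt-85, then I(M+2)/I(M) = [C(1,1)·p^0·(1−p)] / p^1 = 1·(1−p)/p = 100.000/68.549 = 1.4588
(1−p)/p = 1.4588/1 = 1.4588  ⇒  p = 1/(1 + 1.4588) = 0.4067
Gt-85: 40.7%, Gt-87: 59.3%.

59.3%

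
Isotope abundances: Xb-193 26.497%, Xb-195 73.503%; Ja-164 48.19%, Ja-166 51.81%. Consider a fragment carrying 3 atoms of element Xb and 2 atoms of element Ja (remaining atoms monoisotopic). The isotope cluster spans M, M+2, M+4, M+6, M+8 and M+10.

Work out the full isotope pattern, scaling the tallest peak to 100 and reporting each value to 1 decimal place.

Element Xb pattern (n=3): 0.01860331 : 0.15481739 : 0.42946531 : 0.397114
Element Ja pattern (n=2): 0.23222761 : 0.49934478 : 0.26842761
Convolve the two distributions (both contribute in 2-u steps):
  M: 0.01860331×0.23222761 = 0.004320
  M+2: 0.01860331×0.49934478 + 0.15481739×0.23222761 = 0.045242
  M+4: 0.01860331×0.26842761 + 0.15481739×0.49934478 + 0.42946531×0.23222761 = 0.182035
  M+6: 0.15481739×0.26842761 + 0.42946531×0.49934478 + 0.397114×0.23222761 = 0.348229
  M+8: 0.42946531×0.26842761 + 0.397114×0.49934478 = 0.313577
  M+10: 0.397114×0.26842761 = 0.106596
Scale to base peak (0.348229) = 100: 1.2 : 13.0 : 52.3 : 100.0 : 90.0 : 30.6

1.2 : 13.0 : 52.3 : 100.0 : 90.0 : 30.6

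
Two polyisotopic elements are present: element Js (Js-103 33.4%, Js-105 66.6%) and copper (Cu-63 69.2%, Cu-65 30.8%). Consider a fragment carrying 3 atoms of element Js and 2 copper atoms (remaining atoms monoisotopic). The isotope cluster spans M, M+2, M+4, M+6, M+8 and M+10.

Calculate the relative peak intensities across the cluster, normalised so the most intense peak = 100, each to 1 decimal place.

Element Js pattern (n=3): 0.0372597 : 0.22288889 : 0.44444311 : 0.2954083
Copper pattern (n=2): 0.478864 : 0.426272 : 0.094864
Convolve the two distributions (both contribute in 2-u steps):
  M: 0.0372597×0.478864 = 0.017842
  M+2: 0.0372597×0.426272 + 0.22288889×0.478864 = 0.122616
  M+4: 0.0372597×0.094864 + 0.22288889×0.426272 + 0.44444311×0.478864 = 0.311374
  M+6: 0.22288889×0.094864 + 0.44444311×0.426272 + 0.2954083×0.478864 = 0.352058
  M+8: 0.44444311×0.094864 + 0.2954083×0.426272 = 0.168086
  M+10: 0.2954083×0.094864 = 0.028024
Scale to base peak (0.352058) = 100: 5.1 : 34.8 : 88.4 : 100.0 : 47.7 : 8.0

5.1 : 34.8 : 88.4 : 100.0 : 47.7 : 8.0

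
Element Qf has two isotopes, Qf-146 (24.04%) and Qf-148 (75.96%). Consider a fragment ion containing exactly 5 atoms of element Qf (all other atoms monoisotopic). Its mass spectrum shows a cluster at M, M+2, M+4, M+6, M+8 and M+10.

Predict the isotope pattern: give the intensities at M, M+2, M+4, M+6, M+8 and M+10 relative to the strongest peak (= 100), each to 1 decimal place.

The 5 Qf atoms are independent, so intensities follow the terms of (0.2404 + 0.7596)^5.
P(M) = 0.2404^5 = 0.000803
P(M+2) = 5 × 0.2404^4 × 0.7596^1 = 0.012685
P(M+4) = 10 × 0.2404^3 × 0.7596^2 = 0.080163
P(M+6) = 10 × 0.2404^2 × 0.7596^3 = 0.253293
P(M+8) = 5 × 0.2404^1 × 0.7596^4 = 0.400170
P(M+10) = 0.7596^5 = 0.252886
The M+8 peak is largest (0.400170); scaling to 100 gives 0.2 : 3.2 : 20.0 : 63.3 : 100.0 : 63.2.

0.2 : 3.2 : 20.0 : 63.3 : 100.0 : 63.2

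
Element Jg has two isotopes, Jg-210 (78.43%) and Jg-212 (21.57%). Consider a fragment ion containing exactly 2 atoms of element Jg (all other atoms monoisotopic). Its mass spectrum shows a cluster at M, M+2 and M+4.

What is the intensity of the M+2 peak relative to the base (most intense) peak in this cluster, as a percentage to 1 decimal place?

(0.7843 + 0.2157)^2 gives M 0.6151, M+2 0.3383, M+4 0.0465; the largest is M.
P(M) = C(2,0) × 0.7843^2 × 0.2157^0 = 1 × 0.61512649 × 1.0000 = 0.615126 (base)
P(M+2) = C(2,1) × 0.7843^1 × 0.2157^1 = 2 × 0.7843 × 0.2157 = 0.338347
Relative intensity = 0.338347 / 0.615126 × 100 = 55.0

55.0%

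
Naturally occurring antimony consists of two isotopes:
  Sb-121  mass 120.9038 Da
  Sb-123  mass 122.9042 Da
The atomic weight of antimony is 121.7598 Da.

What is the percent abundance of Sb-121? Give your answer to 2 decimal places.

57.21%

Let x be the fractional abundance of Sb-121; then Sb-123 has abundance 1 − x.
120.9038·x + 122.9042·(1 − x) = 121.7598
(120.9038 − 122.9042)·x = 121.7598 − 122.9042
x = -1.1444 / -2.0004 = 0.57209 → 57.21% Sb-121, 42.79% Sb-123.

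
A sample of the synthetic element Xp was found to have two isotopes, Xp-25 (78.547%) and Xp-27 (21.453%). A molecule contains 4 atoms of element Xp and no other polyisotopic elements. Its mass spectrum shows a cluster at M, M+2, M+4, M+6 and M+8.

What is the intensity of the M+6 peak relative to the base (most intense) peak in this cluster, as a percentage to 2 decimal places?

Term probabilities: M 0.3806, M+2 0.4159, M+4 0.1704, M+6 0.0310, M+8 0.0021. Base peak = M+2.
P(M+2) = C(4,1) × 0.78547^3 × 0.21453^1 = 4 × 0.48460602 × 0.21453 = 0.415850 (base)
P(M+6) = C(4,3) × 0.78547^1 × 0.21453^3 = 4 × 0.78547 × 0.00987334 = 0.031021
Relative intensity = 0.031021 / 0.415850 × 100 = 7.46

7.46%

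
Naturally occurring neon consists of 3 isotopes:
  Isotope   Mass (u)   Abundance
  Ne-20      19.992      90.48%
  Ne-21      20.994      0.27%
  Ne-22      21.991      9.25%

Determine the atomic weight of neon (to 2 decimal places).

The abundance-weighted mean is 0.9048 × 19.992 + 0.0027 × 20.994 + 0.0925 × 21.991
= 18.0888 + 0.0567 + 2.0342 = 20.1797 u

20.18 u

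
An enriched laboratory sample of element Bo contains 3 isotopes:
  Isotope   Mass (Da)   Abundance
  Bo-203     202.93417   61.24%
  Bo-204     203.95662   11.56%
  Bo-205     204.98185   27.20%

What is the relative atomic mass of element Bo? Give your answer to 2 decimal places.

203.61 Da

The abundance-weighted mean is 0.6124 × 202.93417 + 0.1156 × 203.95662 + 0.2720 × 204.98185
= 124.276886 + 23.577385 + 55.755063 = 203.609334 Da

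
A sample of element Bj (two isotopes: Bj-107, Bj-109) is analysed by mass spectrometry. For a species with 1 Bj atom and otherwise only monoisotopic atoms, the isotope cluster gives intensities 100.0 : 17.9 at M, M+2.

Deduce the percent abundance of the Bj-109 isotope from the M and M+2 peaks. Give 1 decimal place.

15.2%

If p is the fraction of Bj that is Bj-107, then I(M+2)/I(M) = [C(1,1)·p^0·(1−p)] / p^1 = 1·(1−p)/p = 17.9/100.0 = 0.1790
(1−p)/p = 0.1790/1 = 0.1790  ⇒  p = 1/(1 + 0.1790) = 0.8482
Bj-107: 84.8%, Bj-109: 15.2%.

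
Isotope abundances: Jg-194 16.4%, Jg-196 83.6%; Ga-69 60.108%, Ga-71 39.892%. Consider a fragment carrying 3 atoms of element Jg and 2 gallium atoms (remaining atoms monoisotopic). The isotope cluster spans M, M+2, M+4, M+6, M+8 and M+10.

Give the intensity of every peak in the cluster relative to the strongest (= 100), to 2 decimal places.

Element Jg pattern (n=3): 0.00441094 : 0.06745517 : 0.34385683 : 0.58427706
Gallium pattern (n=2): 0.36129717 : 0.47956567 : 0.15913717
Convolve the two distributions (both contribute in 2-u steps):
  M: 0.00441094×0.36129717 = 0.001594
  M+2: 0.00441094×0.47956567 + 0.06745517×0.36129717 = 0.026487
  M+4: 0.00441094×0.15913717 + 0.06745517×0.47956567 + 0.34385683×0.36129717 = 0.157286
  M+6: 0.06745517×0.15913717 + 0.34385683×0.47956567 + 0.58427706×0.36129717 = 0.386734
  M+8: 0.34385683×0.15913717 + 0.58427706×0.47956567 = 0.334920
  M+10: 0.58427706×0.15913717 = 0.092980
Scale to base peak (0.386734) = 100: 0.41 : 6.85 : 40.67 : 100.00 : 86.60 : 24.04

0.41 : 6.85 : 40.67 : 100.00 : 86.60 : 24.04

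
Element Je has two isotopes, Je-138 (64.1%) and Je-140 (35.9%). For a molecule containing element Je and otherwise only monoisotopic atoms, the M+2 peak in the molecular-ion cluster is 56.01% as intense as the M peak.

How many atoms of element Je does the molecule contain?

1

The M+2/M ratio from n Je atoms is n · q/p = n · 0.359/0.641.
n = 0.5601 × 0.641/0.359 = 1.00 ≈ 1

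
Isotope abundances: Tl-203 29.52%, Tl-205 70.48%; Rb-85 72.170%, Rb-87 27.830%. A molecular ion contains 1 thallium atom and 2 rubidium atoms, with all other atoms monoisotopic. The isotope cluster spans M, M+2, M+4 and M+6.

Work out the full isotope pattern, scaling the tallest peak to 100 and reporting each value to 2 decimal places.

Thallium pattern (n=1): 0.2952 : 0.7048
Rubidium pattern (n=2): 0.52085089 : 0.40169822 : 0.07745089
Convolve the two distributions (both contribute in 2-u steps):
  M: 0.2952×0.52085089 = 0.153755
  M+2: 0.2952×0.40169822 + 0.7048×0.52085089 = 0.485677
  M+4: 0.2952×0.07745089 + 0.7048×0.40169822 = 0.305980
  M+6: 0.7048×0.07745089 = 0.054587
Scale to base peak (0.485677) = 100: 31.66 : 100.00 : 63.00 : 11.24

31.66 : 100.00 : 63.00 : 11.24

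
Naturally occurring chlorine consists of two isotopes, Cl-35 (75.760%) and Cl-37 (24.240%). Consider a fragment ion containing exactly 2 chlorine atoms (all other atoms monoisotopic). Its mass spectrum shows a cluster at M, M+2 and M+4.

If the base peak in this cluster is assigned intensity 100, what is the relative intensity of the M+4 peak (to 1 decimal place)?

Binomial terms of (0.75760 + 0.24240)^2: M 0.5740, M+2 0.3673, M+4 0.0588 → M is the base peak.
P(M) = C(2,0) × 0.75760^2 × 0.24240^0 = 1 × 0.57395776 × 1.0000 = 0.573958 (base)
P(M+4) = C(2,2) × 0.75760^0 × 0.24240^2 = 1 × 1.0000 × 0.05875776 = 0.058758
Relative intensity = 0.058758 / 0.573958 × 100 = 10.2

10.2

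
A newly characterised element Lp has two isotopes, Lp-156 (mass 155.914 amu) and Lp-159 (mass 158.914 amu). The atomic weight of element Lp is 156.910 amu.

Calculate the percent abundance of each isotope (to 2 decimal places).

Lp-156: 66.80%, Lp-159: 33.20%

With x = fraction of Lp-156 (so Lp-159 is 1 − x):
155.914·x + 158.914·(1 − x) = 156.910
(155.914 − 158.914)·x = 156.910 − 158.914
x = -2.004 / -3.000 = 0.66800 → 66.80% Lp-156, 33.20% Lp-159.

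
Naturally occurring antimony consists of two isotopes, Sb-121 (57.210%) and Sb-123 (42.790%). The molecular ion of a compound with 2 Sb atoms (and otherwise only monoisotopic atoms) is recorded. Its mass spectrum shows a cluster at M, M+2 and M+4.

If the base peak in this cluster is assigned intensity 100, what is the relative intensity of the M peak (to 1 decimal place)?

Binomial terms of (0.57210 + 0.42790)^2: M 0.3273, M+2 0.4896, M+4 0.1831 → M+2 is the base peak.
P(M+2) = C(2,1) × 0.57210^1 × 0.42790^1 = 2 × 0.5721 × 0.4279 = 0.489603 (base)
P(M) = C(2,0) × 0.57210^2 × 0.42790^0 = 1 × 0.32729841 × 1.0000 = 0.327298
Relative intensity = 0.327298 / 0.489603 × 100 = 66.8

66.8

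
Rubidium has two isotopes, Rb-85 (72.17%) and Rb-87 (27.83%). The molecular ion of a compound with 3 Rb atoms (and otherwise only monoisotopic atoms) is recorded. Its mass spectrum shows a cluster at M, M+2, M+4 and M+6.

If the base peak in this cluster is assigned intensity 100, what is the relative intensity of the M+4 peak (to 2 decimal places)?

38.56

Term probabilities: M 0.3759, M+2 0.4349, M+4 0.1677, M+6 0.0216. Base peak = M+2.
P(M+2) = C(3,1) × 0.7217^2 × 0.2783^1 = 3 × 0.52085089 × 0.2783 = 0.434858 (base)
P(M+4) = C(3,2) × 0.7217^1 × 0.2783^2 = 3 × 0.7217 × 0.07745089 = 0.167689
Relative intensity = 0.167689 / 0.434858 × 100 = 38.56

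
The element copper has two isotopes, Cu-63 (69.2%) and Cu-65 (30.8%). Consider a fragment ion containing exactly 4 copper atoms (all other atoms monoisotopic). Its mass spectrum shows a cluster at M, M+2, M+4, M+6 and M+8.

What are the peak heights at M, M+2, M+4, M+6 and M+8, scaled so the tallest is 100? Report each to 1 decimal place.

Each Cu atom is independently Cu-63 (p = 0.692) or Cu-65 (q = 0.308); the cluster is the binomial expansion (p + q)^4.
P(M) = 0.692^4 = 0.229311
P(M+2) = 4 × 0.692^3 × 0.308^1 = 0.408253
P(M+4) = 6 × 0.692^2 × 0.308^2 = 0.272562
P(M+6) = 4 × 0.692^1 × 0.308^3 = 0.080876
P(M+8) = 0.308^4 = 0.008999
The M+2 peak is largest (0.408253); scaling to 100 gives 56.2 : 100.0 : 66.8 : 19.8 : 2.2.

56.2 : 100.0 : 66.8 : 19.8 : 2.2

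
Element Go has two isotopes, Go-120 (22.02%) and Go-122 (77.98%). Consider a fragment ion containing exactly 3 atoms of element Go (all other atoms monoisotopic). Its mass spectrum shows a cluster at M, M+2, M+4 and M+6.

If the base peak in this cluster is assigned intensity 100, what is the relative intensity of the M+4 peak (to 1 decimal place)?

(0.2202 + 0.7798)^3 gives M 0.0107, M+2 0.1134, M+4 0.4017, M+6 0.4742; the largest is M+6.
P(M+6) = C(3,3) × 0.2202^0 × 0.7798^3 = 1 × 1.0000 × 0.47418705 = 0.474187 (base)
P(M+4) = C(3,2) × 0.2202^1 × 0.7798^2 = 3 × 0.2202 × 0.60808804 = 0.401703
Relative intensity = 0.401703 / 0.474187 × 100 = 84.7

84.7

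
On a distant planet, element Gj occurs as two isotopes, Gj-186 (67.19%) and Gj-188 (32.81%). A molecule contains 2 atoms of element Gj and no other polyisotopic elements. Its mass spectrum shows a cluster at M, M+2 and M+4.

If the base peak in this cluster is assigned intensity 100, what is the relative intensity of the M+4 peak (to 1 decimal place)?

(0.6719 + 0.3281)^2 gives M 0.4514, M+2 0.4409, M+4 0.1076; the largest is M.
P(M) = C(2,0) × 0.6719^2 × 0.3281^0 = 1 × 0.45144961 × 1.0000 = 0.451450 (base)
P(M+4) = C(2,2) × 0.6719^0 × 0.3281^2 = 1 × 1.0000 × 0.10764961 = 0.107650
Relative intensity = 0.107650 / 0.451450 × 100 = 23.8

23.8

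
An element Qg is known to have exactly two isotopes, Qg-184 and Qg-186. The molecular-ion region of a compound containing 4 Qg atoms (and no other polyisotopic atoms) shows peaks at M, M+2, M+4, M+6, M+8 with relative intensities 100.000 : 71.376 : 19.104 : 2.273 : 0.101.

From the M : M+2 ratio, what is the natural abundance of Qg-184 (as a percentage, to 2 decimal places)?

Let p = fractional abundance of Qg-184. I(M+2)/I(M) = [C(4,1)·p^3·(1−p)] / p^4 = 4·(1−p)/p = 71.376/100.000 = 0.7138
(1−p)/p = 0.7138/4 = 0.1784  ⇒  p = 1/(1 + 0.1784) = 0.8486
Qg-184: 84.86%, Qg-186: 15.14%.

84.86%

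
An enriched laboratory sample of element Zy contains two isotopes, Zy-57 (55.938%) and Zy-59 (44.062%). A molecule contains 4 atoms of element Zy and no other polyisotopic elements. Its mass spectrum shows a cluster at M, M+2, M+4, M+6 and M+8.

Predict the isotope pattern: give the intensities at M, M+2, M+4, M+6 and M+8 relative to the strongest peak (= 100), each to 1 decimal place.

Expanding (0.55938 + 0.44062)^4:
P(M) = 0.55938^4 = 0.097910
P(M+2) = 4 × 0.55938^3 × 0.44062^1 = 0.308493
P(M+4) = 6 × 0.55938^2 × 0.44062^2 = 0.364497
P(M+6) = 4 × 0.55938^1 × 0.44062^3 = 0.191408
P(M+8) = 0.44062^4 = 0.037693
The M+4 peak is largest (0.364497); scaling to 100 gives 26.9 : 84.6 : 100.0 : 52.5 : 10.3.

26.9 : 84.6 : 100.0 : 52.5 : 10.3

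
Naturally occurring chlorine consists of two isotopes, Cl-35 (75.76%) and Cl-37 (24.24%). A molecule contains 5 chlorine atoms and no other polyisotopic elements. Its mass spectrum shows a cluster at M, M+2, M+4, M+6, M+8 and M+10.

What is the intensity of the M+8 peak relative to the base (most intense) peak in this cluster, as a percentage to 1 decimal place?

3.3%

(0.7576 + 0.2424)^5 gives M 0.2496, M+2 0.3993, M+4 0.2555, M+6 0.0817, M+8 0.0131, M+10 0.0008; the largest is M+2.
P(M+2) = C(5,1) × 0.7576^4 × 0.2424^1 = 5 × 0.32942751 × 0.2424 = 0.399266 (base)
P(M+8) = C(5,4) × 0.7576^1 × 0.2424^4 = 5 × 0.7576 × 0.00345247 = 0.013078
Relative intensity = 0.013078 / 0.399266 × 100 = 3.3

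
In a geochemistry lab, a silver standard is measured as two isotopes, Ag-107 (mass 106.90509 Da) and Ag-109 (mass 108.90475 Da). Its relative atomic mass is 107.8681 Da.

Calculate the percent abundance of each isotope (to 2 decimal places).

Let x be the fractional abundance of Ag-107; then Ag-109 has abundance 1 − x.
106.90509·x + 108.90475·(1 − x) = 107.8681
(106.90509 − 108.90475)·x = 107.8681 − 108.90475
x = -1.03665 / -1.99966 = 0.51841 → 51.84% Ag-107, 48.16% Ag-109.

Ag-107: 51.84%, Ag-109: 48.16%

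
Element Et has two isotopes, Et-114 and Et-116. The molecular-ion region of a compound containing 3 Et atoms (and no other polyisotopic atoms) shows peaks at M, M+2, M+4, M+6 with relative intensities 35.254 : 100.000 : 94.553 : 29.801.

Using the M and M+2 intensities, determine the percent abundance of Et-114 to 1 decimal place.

If p is the fraction of Et that is Et-114, then I(M+2)/I(M) = [C(3,1)·p^2·(1−p)] / p^3 = 3·(1−p)/p = 100.000/35.254 = 2.8366
(1−p)/p = 2.8366/3 = 0.9455  ⇒  p = 1/(1 + 0.9455) = 0.5140
Et-114: 51.4%, Et-116: 48.6%.

51.4%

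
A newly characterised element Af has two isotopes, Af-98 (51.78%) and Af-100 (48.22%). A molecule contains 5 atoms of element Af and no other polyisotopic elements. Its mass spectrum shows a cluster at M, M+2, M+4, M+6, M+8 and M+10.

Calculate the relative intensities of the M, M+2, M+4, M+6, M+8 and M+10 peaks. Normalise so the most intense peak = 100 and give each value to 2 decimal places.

11.53 : 53.69 : 100.00 : 93.12 : 43.36 : 8.08

Expanding (0.5178 + 0.4822)^5:
P(M) = 0.5178^5 = 0.037223
P(M+2) = 5 × 0.5178^4 × 0.4822^1 = 0.173319
P(M+4) = 10 × 0.5178^3 × 0.4822^2 = 0.322805
P(M+6) = 10 × 0.5178^2 × 0.4822^3 = 0.300612
P(M+8) = 5 × 0.5178^1 × 0.4822^4 = 0.139972
P(M+10) = 0.4822^5 = 0.026070
The M+4 peak is largest (0.322805); scaling to 100 gives 11.53 : 53.69 : 100.00 : 93.12 : 43.36 : 8.08.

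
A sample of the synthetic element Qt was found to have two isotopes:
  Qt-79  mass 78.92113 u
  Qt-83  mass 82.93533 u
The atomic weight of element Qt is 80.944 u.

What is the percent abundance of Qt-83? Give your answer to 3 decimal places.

Writing the weighted mean with unknown fraction x of Qt-79:
78.92113·x + 82.93533·(1 − x) = 80.944
(78.92113 − 82.93533)·x = 80.944 − 82.93533
x = -1.99133 / -4.01420 = 0.49607 → 49.607% Qt-79, 50.393% Qt-83.

50.393%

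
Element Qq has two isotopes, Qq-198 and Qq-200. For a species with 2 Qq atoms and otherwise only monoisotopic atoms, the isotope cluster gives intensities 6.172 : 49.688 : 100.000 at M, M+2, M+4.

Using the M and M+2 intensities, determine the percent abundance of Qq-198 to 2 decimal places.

19.90%

If p is the fraction of Qq that is Qq-198, then I(M+2)/I(M) = [C(2,1)·p^1·(1−p)] / p^2 = 2·(1−p)/p = 49.688/6.172 = 8.0506
(1−p)/p = 8.0506/2 = 4.0253  ⇒  p = 1/(1 + 4.0253) = 0.1990
Qq-198: 19.90%, Qq-200: 80.10%.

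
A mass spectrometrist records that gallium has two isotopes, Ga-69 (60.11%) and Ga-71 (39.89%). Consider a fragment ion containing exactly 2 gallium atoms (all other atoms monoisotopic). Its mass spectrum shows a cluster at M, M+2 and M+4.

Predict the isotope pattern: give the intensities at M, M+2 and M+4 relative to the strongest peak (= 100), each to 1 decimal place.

75.3 : 100.0 : 33.2

The 2 Ga atoms are independent, so intensities follow the terms of (0.6011 + 0.3989)^2.
P(M) = 0.6011^2 = 0.361321
P(M+2) = 2 × 0.6011^1 × 0.3989^1 = 0.479558
P(M+4) = 0.3989^2 = 0.159121
The M+2 peak is largest (0.479558); scaling to 100 gives 75.3 : 100.0 : 33.2.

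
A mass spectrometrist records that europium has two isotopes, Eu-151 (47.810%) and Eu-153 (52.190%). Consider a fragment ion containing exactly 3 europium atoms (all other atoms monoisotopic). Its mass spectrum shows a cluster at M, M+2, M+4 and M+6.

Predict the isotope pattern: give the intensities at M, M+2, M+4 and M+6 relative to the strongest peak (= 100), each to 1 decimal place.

28.0 : 91.6 : 100.0 : 36.4

Each Eu atom is independently Eu-151 (p = 0.47810) or Eu-153 (q = 0.52190); the cluster is the binomial expansion (p + q)^3.
P(M) = 0.47810^3 = 0.109284
P(M+2) = 3 × 0.47810^2 × 0.52190^1 = 0.357887
P(M+4) = 3 × 0.47810^1 × 0.52190^2 = 0.390674
P(M+6) = 0.52190^3 = 0.142155
The M+4 peak is largest (0.390674); scaling to 100 gives 28.0 : 91.6 : 100.0 : 36.4.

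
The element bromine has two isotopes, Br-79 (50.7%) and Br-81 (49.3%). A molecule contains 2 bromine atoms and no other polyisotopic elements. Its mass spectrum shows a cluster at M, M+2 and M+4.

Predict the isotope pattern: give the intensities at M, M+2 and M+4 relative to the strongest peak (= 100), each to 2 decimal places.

The 2 Br atoms are independent, so intensities follow the terms of (0.507 + 0.493)^2.
P(M) = 0.507^2 = 0.257049
P(M+2) = 2 × 0.507^1 × 0.493^1 = 0.499902
P(M+4) = 0.493^2 = 0.243049
The M+2 peak is largest (0.499902); scaling to 100 gives 51.42 : 100.00 : 48.62.

51.42 : 100.00 : 48.62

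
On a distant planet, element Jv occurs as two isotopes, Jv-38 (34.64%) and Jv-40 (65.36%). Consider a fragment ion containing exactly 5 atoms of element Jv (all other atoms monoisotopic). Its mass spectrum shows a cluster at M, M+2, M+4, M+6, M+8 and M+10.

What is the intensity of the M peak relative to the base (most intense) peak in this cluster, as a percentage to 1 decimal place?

1.5%

(0.3464 + 0.6536)^5 gives M 0.0050, M+2 0.0471, M+4 0.1776, M+6 0.3350, M+8 0.3161, M+10 0.1193; the largest is M+6.
P(M+6) = C(5,3) × 0.3464^2 × 0.6536^3 = 10 × 0.11999296 × 0.27921332 = 0.335036 (base)
P(M) = C(5,0) × 0.3464^5 × 0.6536^0 = 1 × 0.00498757 × 1.0000 = 0.004988
Relative intensity = 0.004988 / 0.335036 × 100 = 1.5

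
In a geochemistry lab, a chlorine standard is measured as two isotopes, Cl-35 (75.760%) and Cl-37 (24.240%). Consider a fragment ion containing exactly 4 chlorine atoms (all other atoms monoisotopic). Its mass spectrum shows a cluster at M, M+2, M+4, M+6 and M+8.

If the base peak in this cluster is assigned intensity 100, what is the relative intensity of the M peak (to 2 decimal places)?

78.14

(0.75760 + 0.24240)^4 gives M 0.3294, M+2 0.4216, M+4 0.2023, M+6 0.0432, M+8 0.0035; the largest is M+2.
P(M+2) = C(4,1) × 0.75760^3 × 0.24240^1 = 4 × 0.4348304 × 0.2424 = 0.421612 (base)
P(M) = C(4,0) × 0.75760^4 × 0.24240^0 = 1 × 0.32942751 × 1.0000 = 0.329428
Relative intensity = 0.329428 / 0.421612 × 100 = 78.14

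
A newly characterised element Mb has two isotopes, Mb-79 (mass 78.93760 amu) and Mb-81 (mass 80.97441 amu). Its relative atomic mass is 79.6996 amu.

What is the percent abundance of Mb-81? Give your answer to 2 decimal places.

Let x be the fractional abundance of Mb-79; then Mb-81 has abundance 1 − x.
78.93760·x + 80.97441·(1 − x) = 79.6996
(78.93760 − 80.97441)·x = 79.6996 − 80.97441
x = -1.27481 / -2.03681 = 0.62589 → 62.59% Mb-79, 37.41% Mb-81.

37.41%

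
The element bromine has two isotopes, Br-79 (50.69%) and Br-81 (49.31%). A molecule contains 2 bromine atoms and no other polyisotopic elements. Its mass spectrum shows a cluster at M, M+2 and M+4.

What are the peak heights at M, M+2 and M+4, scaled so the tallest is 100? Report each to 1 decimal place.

51.4 : 100.0 : 48.6

The 2 Br atoms are independent, so intensities follow the terms of (0.5069 + 0.4931)^2.
P(M) = 0.5069^2 = 0.256948
P(M+2) = 2 × 0.5069^1 × 0.4931^1 = 0.499905
P(M+4) = 0.4931^2 = 0.243148
The M+2 peak is largest (0.499905); scaling to 100 gives 51.4 : 100.0 : 48.6.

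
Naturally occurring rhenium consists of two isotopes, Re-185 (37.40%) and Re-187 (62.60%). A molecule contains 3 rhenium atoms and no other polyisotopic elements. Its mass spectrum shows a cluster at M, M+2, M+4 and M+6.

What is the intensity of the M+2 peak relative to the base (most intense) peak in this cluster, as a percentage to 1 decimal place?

59.7%

(0.3740 + 0.6260)^3 gives M 0.0523, M+2 0.2627, M+4 0.4397, M+6 0.2453; the largest is M+4.
P(M+4) = C(3,2) × 0.3740^1 × 0.6260^2 = 3 × 0.3740 × 0.391876 = 0.439685 (base)
P(M+2) = C(3,1) × 0.3740^2 × 0.6260^1 = 3 × 0.139876 × 0.6260 = 0.262687
Relative intensity = 0.262687 / 0.439685 × 100 = 59.7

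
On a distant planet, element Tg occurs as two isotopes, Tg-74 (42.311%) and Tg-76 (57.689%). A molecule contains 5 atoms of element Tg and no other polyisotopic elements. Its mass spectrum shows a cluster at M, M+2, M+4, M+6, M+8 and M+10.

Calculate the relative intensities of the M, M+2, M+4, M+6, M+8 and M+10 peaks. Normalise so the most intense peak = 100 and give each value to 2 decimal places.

Each Tg atom is independently Tg-74 (p = 0.42311) or Tg-76 (q = 0.57689); the cluster is the binomial expansion (p + q)^5.
P(M) = 0.42311^5 = 0.013560
P(M+2) = 5 × 0.42311^4 × 0.57689^1 = 0.092443
P(M+4) = 10 × 0.42311^3 × 0.57689^2 = 0.252084
P(M+6) = 10 × 0.42311^2 × 0.57689^3 = 0.343705
P(M+8) = 5 × 0.42311^1 × 0.57689^4 = 0.234312
P(M+10) = 0.57689^5 = 0.063895
The M+6 peak is largest (0.343705); scaling to 100 gives 3.95 : 26.90 : 73.34 : 100.00 : 68.17 : 18.59.

3.95 : 26.90 : 73.34 : 100.00 : 68.17 : 18.59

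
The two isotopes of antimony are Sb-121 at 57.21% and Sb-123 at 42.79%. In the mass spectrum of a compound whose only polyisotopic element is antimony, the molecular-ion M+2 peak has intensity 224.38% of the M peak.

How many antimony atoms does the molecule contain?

3

For n independent Sb atoms, I(M+2)/I(M) = n · (abundance Sb-123) / (abundance Sb-121) = n · 0.4279/0.5721.
n = 2.2438 × 0.5721/0.4279 = 3.00 ≈ 3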